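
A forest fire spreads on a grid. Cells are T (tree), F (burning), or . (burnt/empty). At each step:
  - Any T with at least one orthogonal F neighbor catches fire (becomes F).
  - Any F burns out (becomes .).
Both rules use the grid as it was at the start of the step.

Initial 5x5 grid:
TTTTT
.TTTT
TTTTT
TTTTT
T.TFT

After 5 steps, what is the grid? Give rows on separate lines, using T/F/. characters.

Step 1: 3 trees catch fire, 1 burn out
  TTTTT
  .TTTT
  TTTTT
  TTTFT
  T.F.F
Step 2: 3 trees catch fire, 3 burn out
  TTTTT
  .TTTT
  TTTFT
  TTF.F
  T....
Step 3: 4 trees catch fire, 3 burn out
  TTTTT
  .TTFT
  TTF.F
  TF...
  T....
Step 4: 5 trees catch fire, 4 burn out
  TTTFT
  .TF.F
  TF...
  F....
  T....
Step 5: 5 trees catch fire, 5 burn out
  TTF.F
  .F...
  F....
  .....
  F....

TTF.F
.F...
F....
.....
F....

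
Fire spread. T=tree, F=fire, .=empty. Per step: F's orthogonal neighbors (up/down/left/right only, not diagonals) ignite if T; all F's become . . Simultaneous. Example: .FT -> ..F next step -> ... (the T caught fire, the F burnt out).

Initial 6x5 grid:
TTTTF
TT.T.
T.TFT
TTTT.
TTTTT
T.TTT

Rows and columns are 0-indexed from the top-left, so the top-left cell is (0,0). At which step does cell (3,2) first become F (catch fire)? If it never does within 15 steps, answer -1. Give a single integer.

Step 1: cell (3,2)='T' (+5 fires, +2 burnt)
Step 2: cell (3,2)='F' (+3 fires, +5 burnt)
  -> target ignites at step 2
Step 3: cell (3,2)='.' (+5 fires, +3 burnt)
Step 4: cell (3,2)='.' (+6 fires, +5 burnt)
Step 5: cell (3,2)='.' (+3 fires, +6 burnt)
Step 6: cell (3,2)='.' (+1 fires, +3 burnt)
Step 7: cell (3,2)='.' (+0 fires, +1 burnt)
  fire out at step 7

2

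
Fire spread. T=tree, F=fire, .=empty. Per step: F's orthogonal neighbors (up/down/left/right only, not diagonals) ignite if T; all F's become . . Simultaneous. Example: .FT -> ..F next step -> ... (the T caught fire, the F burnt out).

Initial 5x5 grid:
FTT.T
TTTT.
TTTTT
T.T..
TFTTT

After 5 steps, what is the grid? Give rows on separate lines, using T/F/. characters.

Step 1: 4 trees catch fire, 2 burn out
  .FT.T
  FTTT.
  TTTTT
  T.T..
  F.FTT
Step 2: 6 trees catch fire, 4 burn out
  ..F.T
  .FTT.
  FTTTT
  F.F..
  ...FT
Step 3: 4 trees catch fire, 6 burn out
  ....T
  ..FT.
  .FFTT
  .....
  ....F
Step 4: 2 trees catch fire, 4 burn out
  ....T
  ...F.
  ...FT
  .....
  .....
Step 5: 1 trees catch fire, 2 burn out
  ....T
  .....
  ....F
  .....
  .....

....T
.....
....F
.....
.....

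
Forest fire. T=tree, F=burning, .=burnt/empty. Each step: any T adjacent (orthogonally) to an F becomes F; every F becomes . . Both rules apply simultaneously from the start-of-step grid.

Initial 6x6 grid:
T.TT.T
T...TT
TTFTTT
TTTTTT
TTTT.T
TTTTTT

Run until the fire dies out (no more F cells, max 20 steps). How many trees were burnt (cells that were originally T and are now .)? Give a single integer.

Step 1: +3 fires, +1 burnt (F count now 3)
Step 2: +5 fires, +3 burnt (F count now 5)
Step 3: +8 fires, +5 burnt (F count now 8)
Step 4: +6 fires, +8 burnt (F count now 6)
Step 5: +4 fires, +6 burnt (F count now 4)
Step 6: +1 fires, +4 burnt (F count now 1)
Step 7: +0 fires, +1 burnt (F count now 0)
Fire out after step 7
Initially T: 29, now '.': 34
Total burnt (originally-T cells now '.'): 27

Answer: 27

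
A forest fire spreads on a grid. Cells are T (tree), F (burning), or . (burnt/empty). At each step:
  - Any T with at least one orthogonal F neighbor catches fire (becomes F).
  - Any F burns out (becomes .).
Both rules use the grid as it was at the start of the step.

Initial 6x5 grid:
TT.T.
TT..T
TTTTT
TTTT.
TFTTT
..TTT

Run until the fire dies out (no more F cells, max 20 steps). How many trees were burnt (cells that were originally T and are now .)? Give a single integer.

Answer: 21

Derivation:
Step 1: +3 fires, +1 burnt (F count now 3)
Step 2: +5 fires, +3 burnt (F count now 5)
Step 3: +6 fires, +5 burnt (F count now 6)
Step 4: +4 fires, +6 burnt (F count now 4)
Step 5: +2 fires, +4 burnt (F count now 2)
Step 6: +1 fires, +2 burnt (F count now 1)
Step 7: +0 fires, +1 burnt (F count now 0)
Fire out after step 7
Initially T: 22, now '.': 29
Total burnt (originally-T cells now '.'): 21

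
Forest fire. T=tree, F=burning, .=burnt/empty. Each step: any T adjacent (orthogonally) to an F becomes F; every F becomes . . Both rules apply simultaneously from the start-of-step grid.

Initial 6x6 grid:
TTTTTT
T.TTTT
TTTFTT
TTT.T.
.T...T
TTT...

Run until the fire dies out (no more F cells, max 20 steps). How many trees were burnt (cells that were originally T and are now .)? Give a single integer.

Answer: 24

Derivation:
Step 1: +3 fires, +1 burnt (F count now 3)
Step 2: +7 fires, +3 burnt (F count now 7)
Step 3: +5 fires, +7 burnt (F count now 5)
Step 4: +5 fires, +5 burnt (F count now 5)
Step 5: +2 fires, +5 burnt (F count now 2)
Step 6: +2 fires, +2 burnt (F count now 2)
Step 7: +0 fires, +2 burnt (F count now 0)
Fire out after step 7
Initially T: 25, now '.': 35
Total burnt (originally-T cells now '.'): 24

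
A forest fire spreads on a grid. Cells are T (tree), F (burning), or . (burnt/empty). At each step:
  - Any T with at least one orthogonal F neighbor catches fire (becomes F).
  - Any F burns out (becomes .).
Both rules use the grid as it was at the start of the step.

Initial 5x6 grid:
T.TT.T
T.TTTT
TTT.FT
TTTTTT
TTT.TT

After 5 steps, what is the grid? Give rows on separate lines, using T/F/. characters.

Step 1: 3 trees catch fire, 1 burn out
  T.TT.T
  T.TTFT
  TTT..F
  TTTTFT
  TTT.TT
Step 2: 5 trees catch fire, 3 burn out
  T.TT.T
  T.TF.F
  TTT...
  TTTF.F
  TTT.FT
Step 3: 5 trees catch fire, 5 burn out
  T.TF.F
  T.F...
  TTT...
  TTF...
  TTT..F
Step 4: 4 trees catch fire, 5 burn out
  T.F...
  T.....
  TTF...
  TF....
  TTF...
Step 5: 3 trees catch fire, 4 burn out
  T.....
  T.....
  TF....
  F.....
  TF....

T.....
T.....
TF....
F.....
TF....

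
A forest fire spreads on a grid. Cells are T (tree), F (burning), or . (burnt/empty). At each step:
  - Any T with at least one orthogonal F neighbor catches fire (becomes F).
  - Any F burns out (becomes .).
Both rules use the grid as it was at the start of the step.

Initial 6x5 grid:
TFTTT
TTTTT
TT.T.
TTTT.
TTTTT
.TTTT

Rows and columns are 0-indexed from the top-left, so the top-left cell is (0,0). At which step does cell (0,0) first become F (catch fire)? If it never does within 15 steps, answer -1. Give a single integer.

Step 1: cell (0,0)='F' (+3 fires, +1 burnt)
  -> target ignites at step 1
Step 2: cell (0,0)='.' (+4 fires, +3 burnt)
Step 3: cell (0,0)='.' (+4 fires, +4 burnt)
Step 4: cell (0,0)='.' (+5 fires, +4 burnt)
Step 5: cell (0,0)='.' (+4 fires, +5 burnt)
Step 6: cell (0,0)='.' (+2 fires, +4 burnt)
Step 7: cell (0,0)='.' (+2 fires, +2 burnt)
Step 8: cell (0,0)='.' (+1 fires, +2 burnt)
Step 9: cell (0,0)='.' (+0 fires, +1 burnt)
  fire out at step 9

1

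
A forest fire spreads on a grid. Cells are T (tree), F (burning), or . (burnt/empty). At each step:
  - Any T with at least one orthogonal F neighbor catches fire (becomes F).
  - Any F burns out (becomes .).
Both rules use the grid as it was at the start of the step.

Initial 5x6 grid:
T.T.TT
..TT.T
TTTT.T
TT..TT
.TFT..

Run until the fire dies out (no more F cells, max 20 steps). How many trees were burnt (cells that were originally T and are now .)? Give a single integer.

Step 1: +2 fires, +1 burnt (F count now 2)
Step 2: +1 fires, +2 burnt (F count now 1)
Step 3: +2 fires, +1 burnt (F count now 2)
Step 4: +2 fires, +2 burnt (F count now 2)
Step 5: +2 fires, +2 burnt (F count now 2)
Step 6: +2 fires, +2 burnt (F count now 2)
Step 7: +0 fires, +2 burnt (F count now 0)
Fire out after step 7
Initially T: 18, now '.': 23
Total burnt (originally-T cells now '.'): 11

Answer: 11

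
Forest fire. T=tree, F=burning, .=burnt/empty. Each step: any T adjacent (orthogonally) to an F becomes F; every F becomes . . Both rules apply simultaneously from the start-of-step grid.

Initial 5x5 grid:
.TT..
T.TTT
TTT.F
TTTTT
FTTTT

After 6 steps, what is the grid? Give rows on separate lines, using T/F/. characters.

Step 1: 4 trees catch fire, 2 burn out
  .TT..
  T.TTF
  TTT..
  FTTTF
  .FTTT
Step 2: 6 trees catch fire, 4 burn out
  .TT..
  T.TF.
  FTT..
  .FTF.
  ..FTF
Step 3: 5 trees catch fire, 6 burn out
  .TT..
  F.F..
  .FT..
  ..F..
  ...F.
Step 4: 2 trees catch fire, 5 burn out
  .TF..
  .....
  ..F..
  .....
  .....
Step 5: 1 trees catch fire, 2 burn out
  .F...
  .....
  .....
  .....
  .....
Step 6: 0 trees catch fire, 1 burn out
  .....
  .....
  .....
  .....
  .....

.....
.....
.....
.....
.....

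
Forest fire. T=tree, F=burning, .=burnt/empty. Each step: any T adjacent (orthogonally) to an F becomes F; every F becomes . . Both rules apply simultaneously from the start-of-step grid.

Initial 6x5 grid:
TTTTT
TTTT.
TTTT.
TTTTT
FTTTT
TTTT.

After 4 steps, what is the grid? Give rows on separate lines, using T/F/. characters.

Step 1: 3 trees catch fire, 1 burn out
  TTTTT
  TTTT.
  TTTT.
  FTTTT
  .FTTT
  FTTT.
Step 2: 4 trees catch fire, 3 burn out
  TTTTT
  TTTT.
  FTTT.
  .FTTT
  ..FTT
  .FTT.
Step 3: 5 trees catch fire, 4 burn out
  TTTTT
  FTTT.
  .FTT.
  ..FTT
  ...FT
  ..FT.
Step 4: 6 trees catch fire, 5 burn out
  FTTTT
  .FTT.
  ..FT.
  ...FT
  ....F
  ...F.

FTTTT
.FTT.
..FT.
...FT
....F
...F.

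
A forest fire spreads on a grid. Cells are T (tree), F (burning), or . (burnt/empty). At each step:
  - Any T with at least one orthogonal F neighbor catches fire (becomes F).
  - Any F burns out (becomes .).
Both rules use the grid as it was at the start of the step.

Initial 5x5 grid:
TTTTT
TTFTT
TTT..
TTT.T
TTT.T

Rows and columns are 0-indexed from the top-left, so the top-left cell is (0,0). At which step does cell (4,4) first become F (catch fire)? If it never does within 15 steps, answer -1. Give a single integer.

Step 1: cell (4,4)='T' (+4 fires, +1 burnt)
Step 2: cell (4,4)='T' (+6 fires, +4 burnt)
Step 3: cell (4,4)='T' (+5 fires, +6 burnt)
Step 4: cell (4,4)='T' (+2 fires, +5 burnt)
Step 5: cell (4,4)='T' (+1 fires, +2 burnt)
Step 6: cell (4,4)='T' (+0 fires, +1 burnt)
  fire out at step 6
Target never catches fire within 15 steps

-1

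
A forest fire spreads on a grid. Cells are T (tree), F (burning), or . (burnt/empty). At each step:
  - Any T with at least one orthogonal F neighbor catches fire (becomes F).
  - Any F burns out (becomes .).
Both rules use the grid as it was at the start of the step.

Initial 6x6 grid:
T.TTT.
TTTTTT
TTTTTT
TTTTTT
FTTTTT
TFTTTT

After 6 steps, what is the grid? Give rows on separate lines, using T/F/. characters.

Step 1: 4 trees catch fire, 2 burn out
  T.TTT.
  TTTTTT
  TTTTTT
  FTTTTT
  .FTTTT
  F.FTTT
Step 2: 4 trees catch fire, 4 burn out
  T.TTT.
  TTTTTT
  FTTTTT
  .FTTTT
  ..FTTT
  ...FTT
Step 3: 5 trees catch fire, 4 burn out
  T.TTT.
  FTTTTT
  .FTTTT
  ..FTTT
  ...FTT
  ....FT
Step 4: 6 trees catch fire, 5 burn out
  F.TTT.
  .FTTTT
  ..FTTT
  ...FTT
  ....FT
  .....F
Step 5: 4 trees catch fire, 6 burn out
  ..TTT.
  ..FTTT
  ...FTT
  ....FT
  .....F
  ......
Step 6: 4 trees catch fire, 4 burn out
  ..FTT.
  ...FTT
  ....FT
  .....F
  ......
  ......

..FTT.
...FTT
....FT
.....F
......
......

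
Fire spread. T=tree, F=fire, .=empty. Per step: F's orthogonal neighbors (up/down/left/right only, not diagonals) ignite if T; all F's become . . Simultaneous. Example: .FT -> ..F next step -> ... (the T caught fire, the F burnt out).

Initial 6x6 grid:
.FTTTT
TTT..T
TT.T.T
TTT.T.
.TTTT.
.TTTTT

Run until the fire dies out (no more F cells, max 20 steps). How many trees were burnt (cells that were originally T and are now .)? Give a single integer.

Step 1: +2 fires, +1 burnt (F count now 2)
Step 2: +4 fires, +2 burnt (F count now 4)
Step 3: +3 fires, +4 burnt (F count now 3)
Step 4: +4 fires, +3 burnt (F count now 4)
Step 5: +3 fires, +4 burnt (F count now 3)
Step 6: +3 fires, +3 burnt (F count now 3)
Step 7: +2 fires, +3 burnt (F count now 2)
Step 8: +2 fires, +2 burnt (F count now 2)
Step 9: +1 fires, +2 burnt (F count now 1)
Step 10: +0 fires, +1 burnt (F count now 0)
Fire out after step 10
Initially T: 25, now '.': 35
Total burnt (originally-T cells now '.'): 24

Answer: 24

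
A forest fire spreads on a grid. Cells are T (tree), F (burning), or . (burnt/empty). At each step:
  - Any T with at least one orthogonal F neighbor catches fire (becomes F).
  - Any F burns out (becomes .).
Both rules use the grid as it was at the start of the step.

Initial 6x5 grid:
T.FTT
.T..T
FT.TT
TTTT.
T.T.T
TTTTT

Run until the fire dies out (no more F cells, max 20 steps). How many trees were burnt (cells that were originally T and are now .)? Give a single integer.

Step 1: +3 fires, +2 burnt (F count now 3)
Step 2: +4 fires, +3 burnt (F count now 4)
Step 3: +3 fires, +4 burnt (F count now 3)
Step 4: +4 fires, +3 burnt (F count now 4)
Step 5: +2 fires, +4 burnt (F count now 2)
Step 6: +1 fires, +2 burnt (F count now 1)
Step 7: +1 fires, +1 burnt (F count now 1)
Step 8: +1 fires, +1 burnt (F count now 1)
Step 9: +0 fires, +1 burnt (F count now 0)
Fire out after step 9
Initially T: 20, now '.': 29
Total burnt (originally-T cells now '.'): 19

Answer: 19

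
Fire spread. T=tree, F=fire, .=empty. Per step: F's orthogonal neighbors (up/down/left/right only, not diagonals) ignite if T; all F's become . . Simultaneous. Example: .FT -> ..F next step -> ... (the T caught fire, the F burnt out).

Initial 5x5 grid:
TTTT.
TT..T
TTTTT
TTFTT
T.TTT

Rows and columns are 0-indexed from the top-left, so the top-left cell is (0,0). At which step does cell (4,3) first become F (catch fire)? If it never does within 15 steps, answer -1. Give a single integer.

Step 1: cell (4,3)='T' (+4 fires, +1 burnt)
Step 2: cell (4,3)='F' (+5 fires, +4 burnt)
  -> target ignites at step 2
Step 3: cell (4,3)='.' (+5 fires, +5 burnt)
Step 4: cell (4,3)='.' (+3 fires, +5 burnt)
Step 5: cell (4,3)='.' (+2 fires, +3 burnt)
Step 6: cell (4,3)='.' (+1 fires, +2 burnt)
Step 7: cell (4,3)='.' (+0 fires, +1 burnt)
  fire out at step 7

2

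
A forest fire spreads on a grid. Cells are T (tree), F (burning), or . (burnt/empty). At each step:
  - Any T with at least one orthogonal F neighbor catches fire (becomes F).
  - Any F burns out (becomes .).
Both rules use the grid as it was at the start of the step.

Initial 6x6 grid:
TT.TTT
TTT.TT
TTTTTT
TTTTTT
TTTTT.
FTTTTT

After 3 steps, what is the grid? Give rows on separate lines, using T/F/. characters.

Step 1: 2 trees catch fire, 1 burn out
  TT.TTT
  TTT.TT
  TTTTTT
  TTTTTT
  FTTTT.
  .FTTTT
Step 2: 3 trees catch fire, 2 burn out
  TT.TTT
  TTT.TT
  TTTTTT
  FTTTTT
  .FTTT.
  ..FTTT
Step 3: 4 trees catch fire, 3 burn out
  TT.TTT
  TTT.TT
  FTTTTT
  .FTTTT
  ..FTT.
  ...FTT

TT.TTT
TTT.TT
FTTTTT
.FTTTT
..FTT.
...FTT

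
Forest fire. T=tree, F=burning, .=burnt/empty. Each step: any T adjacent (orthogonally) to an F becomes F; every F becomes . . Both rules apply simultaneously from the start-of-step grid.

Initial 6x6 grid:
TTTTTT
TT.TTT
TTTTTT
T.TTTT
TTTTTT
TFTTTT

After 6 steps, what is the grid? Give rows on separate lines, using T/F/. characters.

Step 1: 3 trees catch fire, 1 burn out
  TTTTTT
  TT.TTT
  TTTTTT
  T.TTTT
  TFTTTT
  F.FTTT
Step 2: 3 trees catch fire, 3 burn out
  TTTTTT
  TT.TTT
  TTTTTT
  T.TTTT
  F.FTTT
  ...FTT
Step 3: 4 trees catch fire, 3 burn out
  TTTTTT
  TT.TTT
  TTTTTT
  F.FTTT
  ...FTT
  ....FT
Step 4: 5 trees catch fire, 4 burn out
  TTTTTT
  TT.TTT
  FTFTTT
  ...FTT
  ....FT
  .....F
Step 5: 5 trees catch fire, 5 burn out
  TTTTTT
  FT.TTT
  .F.FTT
  ....FT
  .....F
  ......
Step 6: 5 trees catch fire, 5 burn out
  FTTTTT
  .F.FTT
  ....FT
  .....F
  ......
  ......

FTTTTT
.F.FTT
....FT
.....F
......
......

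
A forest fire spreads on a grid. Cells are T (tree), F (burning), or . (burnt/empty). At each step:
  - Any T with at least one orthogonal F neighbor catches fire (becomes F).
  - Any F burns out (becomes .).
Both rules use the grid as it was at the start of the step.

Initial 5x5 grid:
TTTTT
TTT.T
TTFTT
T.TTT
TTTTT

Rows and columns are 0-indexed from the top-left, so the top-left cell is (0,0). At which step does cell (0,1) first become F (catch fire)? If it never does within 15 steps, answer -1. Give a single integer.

Step 1: cell (0,1)='T' (+4 fires, +1 burnt)
Step 2: cell (0,1)='T' (+6 fires, +4 burnt)
Step 3: cell (0,1)='F' (+8 fires, +6 burnt)
  -> target ignites at step 3
Step 4: cell (0,1)='.' (+4 fires, +8 burnt)
Step 5: cell (0,1)='.' (+0 fires, +4 burnt)
  fire out at step 5

3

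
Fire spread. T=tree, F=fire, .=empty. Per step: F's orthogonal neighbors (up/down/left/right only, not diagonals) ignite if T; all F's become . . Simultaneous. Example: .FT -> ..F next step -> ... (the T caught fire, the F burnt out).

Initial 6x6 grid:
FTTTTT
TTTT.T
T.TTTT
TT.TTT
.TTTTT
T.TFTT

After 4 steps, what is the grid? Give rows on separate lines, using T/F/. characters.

Step 1: 5 trees catch fire, 2 burn out
  .FTTTT
  FTTT.T
  T.TTTT
  TT.TTT
  .TTFTT
  T.F.FT
Step 2: 7 trees catch fire, 5 burn out
  ..FTTT
  .FTT.T
  F.TTTT
  TT.FTT
  .TF.FT
  T....F
Step 3: 7 trees catch fire, 7 burn out
  ...FTT
  ..FT.T
  ..TFTT
  FT..FT
  .F...F
  T.....
Step 4: 6 trees catch fire, 7 burn out
  ....FT
  ...F.T
  ..F.FT
  .F...F
  ......
  T.....

....FT
...F.T
..F.FT
.F...F
......
T.....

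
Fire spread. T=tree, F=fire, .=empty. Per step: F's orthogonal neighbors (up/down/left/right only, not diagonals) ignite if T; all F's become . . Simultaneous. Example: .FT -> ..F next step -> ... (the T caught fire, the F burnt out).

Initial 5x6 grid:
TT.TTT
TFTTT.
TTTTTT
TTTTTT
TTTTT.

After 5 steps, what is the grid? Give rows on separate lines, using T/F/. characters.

Step 1: 4 trees catch fire, 1 burn out
  TF.TTT
  F.FTT.
  TFTTTT
  TTTTTT
  TTTTT.
Step 2: 5 trees catch fire, 4 burn out
  F..TTT
  ...FT.
  F.FTTT
  TFTTTT
  TTTTT.
Step 3: 6 trees catch fire, 5 burn out
  ...FTT
  ....F.
  ...FTT
  F.FTTT
  TFTTT.
Step 4: 5 trees catch fire, 6 burn out
  ....FT
  ......
  ....FT
  ...FTT
  F.FTT.
Step 5: 4 trees catch fire, 5 burn out
  .....F
  ......
  .....F
  ....FT
  ...FT.

.....F
......
.....F
....FT
...FT.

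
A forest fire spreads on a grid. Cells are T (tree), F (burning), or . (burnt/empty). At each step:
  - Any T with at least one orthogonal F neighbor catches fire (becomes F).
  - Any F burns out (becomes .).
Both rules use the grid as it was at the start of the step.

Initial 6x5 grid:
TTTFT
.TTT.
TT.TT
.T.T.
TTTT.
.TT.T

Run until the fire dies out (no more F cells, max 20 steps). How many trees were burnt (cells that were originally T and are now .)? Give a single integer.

Answer: 19

Derivation:
Step 1: +3 fires, +1 burnt (F count now 3)
Step 2: +3 fires, +3 burnt (F count now 3)
Step 3: +4 fires, +3 burnt (F count now 4)
Step 4: +2 fires, +4 burnt (F count now 2)
Step 5: +3 fires, +2 burnt (F count now 3)
Step 6: +2 fires, +3 burnt (F count now 2)
Step 7: +2 fires, +2 burnt (F count now 2)
Step 8: +0 fires, +2 burnt (F count now 0)
Fire out after step 8
Initially T: 20, now '.': 29
Total burnt (originally-T cells now '.'): 19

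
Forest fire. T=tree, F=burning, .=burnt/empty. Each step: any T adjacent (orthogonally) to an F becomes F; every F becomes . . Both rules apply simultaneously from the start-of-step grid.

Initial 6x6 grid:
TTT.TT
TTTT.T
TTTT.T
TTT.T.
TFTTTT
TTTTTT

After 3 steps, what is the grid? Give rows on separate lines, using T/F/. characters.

Step 1: 4 trees catch fire, 1 burn out
  TTT.TT
  TTTT.T
  TTTT.T
  TFT.T.
  F.FTTT
  TFTTTT
Step 2: 6 trees catch fire, 4 burn out
  TTT.TT
  TTTT.T
  TFTT.T
  F.F.T.
  ...FTT
  F.FTTT
Step 3: 5 trees catch fire, 6 burn out
  TTT.TT
  TFTT.T
  F.FT.T
  ....T.
  ....FT
  ...FTT

TTT.TT
TFTT.T
F.FT.T
....T.
....FT
...FTT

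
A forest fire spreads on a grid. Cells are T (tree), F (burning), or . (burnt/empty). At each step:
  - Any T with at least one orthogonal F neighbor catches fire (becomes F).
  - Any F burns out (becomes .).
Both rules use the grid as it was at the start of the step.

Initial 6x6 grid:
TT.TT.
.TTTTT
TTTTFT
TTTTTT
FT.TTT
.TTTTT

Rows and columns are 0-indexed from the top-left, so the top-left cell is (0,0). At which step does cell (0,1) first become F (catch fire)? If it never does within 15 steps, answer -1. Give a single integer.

Step 1: cell (0,1)='T' (+6 fires, +2 burnt)
Step 2: cell (0,1)='T' (+10 fires, +6 burnt)
Step 3: cell (0,1)='T' (+8 fires, +10 burnt)
Step 4: cell (0,1)='T' (+3 fires, +8 burnt)
Step 5: cell (0,1)='F' (+1 fires, +3 burnt)
  -> target ignites at step 5
Step 6: cell (0,1)='.' (+1 fires, +1 burnt)
Step 7: cell (0,1)='.' (+0 fires, +1 burnt)
  fire out at step 7

5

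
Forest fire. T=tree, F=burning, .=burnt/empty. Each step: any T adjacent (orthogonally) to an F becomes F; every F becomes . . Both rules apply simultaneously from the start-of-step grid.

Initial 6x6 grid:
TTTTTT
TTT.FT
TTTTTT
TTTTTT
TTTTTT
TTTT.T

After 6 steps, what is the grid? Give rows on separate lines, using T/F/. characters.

Step 1: 3 trees catch fire, 1 burn out
  TTTTFT
  TTT..F
  TTTTFT
  TTTTTT
  TTTTTT
  TTTT.T
Step 2: 5 trees catch fire, 3 burn out
  TTTF.F
  TTT...
  TTTF.F
  TTTTFT
  TTTTTT
  TTTT.T
Step 3: 5 trees catch fire, 5 burn out
  TTF...
  TTT...
  TTF...
  TTTF.F
  TTTTFT
  TTTT.T
Step 4: 6 trees catch fire, 5 burn out
  TF....
  TTF...
  TF....
  TTF...
  TTTF.F
  TTTT.T
Step 5: 7 trees catch fire, 6 burn out
  F.....
  TF....
  F.....
  TF....
  TTF...
  TTTF.F
Step 6: 4 trees catch fire, 7 burn out
  ......
  F.....
  ......
  F.....
  TF....
  TTF...

......
F.....
......
F.....
TF....
TTF...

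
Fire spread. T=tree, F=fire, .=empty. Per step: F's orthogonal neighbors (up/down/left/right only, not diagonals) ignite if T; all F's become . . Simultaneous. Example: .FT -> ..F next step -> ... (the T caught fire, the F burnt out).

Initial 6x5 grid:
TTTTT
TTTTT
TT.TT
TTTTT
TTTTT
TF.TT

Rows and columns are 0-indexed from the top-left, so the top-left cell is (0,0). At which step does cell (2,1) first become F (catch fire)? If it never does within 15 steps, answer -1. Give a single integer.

Step 1: cell (2,1)='T' (+2 fires, +1 burnt)
Step 2: cell (2,1)='T' (+3 fires, +2 burnt)
Step 3: cell (2,1)='F' (+4 fires, +3 burnt)
  -> target ignites at step 3
Step 4: cell (2,1)='.' (+5 fires, +4 burnt)
Step 5: cell (2,1)='.' (+6 fires, +5 burnt)
Step 6: cell (2,1)='.' (+4 fires, +6 burnt)
Step 7: cell (2,1)='.' (+2 fires, +4 burnt)
Step 8: cell (2,1)='.' (+1 fires, +2 burnt)
Step 9: cell (2,1)='.' (+0 fires, +1 burnt)
  fire out at step 9

3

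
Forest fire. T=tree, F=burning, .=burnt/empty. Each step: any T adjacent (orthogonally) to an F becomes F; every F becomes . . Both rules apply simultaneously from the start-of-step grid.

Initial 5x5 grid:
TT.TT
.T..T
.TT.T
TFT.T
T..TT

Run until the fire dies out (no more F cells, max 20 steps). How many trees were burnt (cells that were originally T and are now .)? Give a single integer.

Answer: 8

Derivation:
Step 1: +3 fires, +1 burnt (F count now 3)
Step 2: +3 fires, +3 burnt (F count now 3)
Step 3: +1 fires, +3 burnt (F count now 1)
Step 4: +1 fires, +1 burnt (F count now 1)
Step 5: +0 fires, +1 burnt (F count now 0)
Fire out after step 5
Initially T: 15, now '.': 18
Total burnt (originally-T cells now '.'): 8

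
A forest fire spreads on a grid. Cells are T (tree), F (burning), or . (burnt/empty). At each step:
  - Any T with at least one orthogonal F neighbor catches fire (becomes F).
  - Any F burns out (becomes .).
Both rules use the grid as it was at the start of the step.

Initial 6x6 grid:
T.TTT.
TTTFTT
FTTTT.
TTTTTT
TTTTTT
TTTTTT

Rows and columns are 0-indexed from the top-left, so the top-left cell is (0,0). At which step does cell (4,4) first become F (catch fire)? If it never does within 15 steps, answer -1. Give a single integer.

Step 1: cell (4,4)='T' (+7 fires, +2 burnt)
Step 2: cell (4,4)='T' (+10 fires, +7 burnt)
Step 3: cell (4,4)='T' (+5 fires, +10 burnt)
Step 4: cell (4,4)='F' (+5 fires, +5 burnt)
  -> target ignites at step 4
Step 5: cell (4,4)='.' (+3 fires, +5 burnt)
Step 6: cell (4,4)='.' (+1 fires, +3 burnt)
Step 7: cell (4,4)='.' (+0 fires, +1 burnt)
  fire out at step 7

4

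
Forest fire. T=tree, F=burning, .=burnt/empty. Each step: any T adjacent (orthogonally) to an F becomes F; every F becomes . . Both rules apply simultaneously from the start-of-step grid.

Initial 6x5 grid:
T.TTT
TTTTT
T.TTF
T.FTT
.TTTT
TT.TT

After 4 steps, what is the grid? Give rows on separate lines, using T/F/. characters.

Step 1: 6 trees catch fire, 2 burn out
  T.TTT
  TTTTF
  T.FF.
  T..FF
  .TFTT
  TT.TT
Step 2: 6 trees catch fire, 6 burn out
  T.TTF
  TTFF.
  T....
  T....
  .F.FF
  TT.TT
Step 3: 6 trees catch fire, 6 burn out
  T.FF.
  TF...
  T....
  T....
  .....
  TF.FF
Step 4: 2 trees catch fire, 6 burn out
  T....
  F....
  T....
  T....
  .....
  F....

T....
F....
T....
T....
.....
F....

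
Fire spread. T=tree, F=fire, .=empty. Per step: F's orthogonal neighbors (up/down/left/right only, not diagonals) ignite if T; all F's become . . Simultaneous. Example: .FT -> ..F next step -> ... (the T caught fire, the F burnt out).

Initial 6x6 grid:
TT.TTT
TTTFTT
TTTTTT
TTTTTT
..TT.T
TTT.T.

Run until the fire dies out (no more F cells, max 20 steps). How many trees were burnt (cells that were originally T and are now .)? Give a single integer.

Answer: 28

Derivation:
Step 1: +4 fires, +1 burnt (F count now 4)
Step 2: +6 fires, +4 burnt (F count now 6)
Step 3: +8 fires, +6 burnt (F count now 8)
Step 4: +5 fires, +8 burnt (F count now 5)
Step 5: +3 fires, +5 burnt (F count now 3)
Step 6: +1 fires, +3 burnt (F count now 1)
Step 7: +1 fires, +1 burnt (F count now 1)
Step 8: +0 fires, +1 burnt (F count now 0)
Fire out after step 8
Initially T: 29, now '.': 35
Total burnt (originally-T cells now '.'): 28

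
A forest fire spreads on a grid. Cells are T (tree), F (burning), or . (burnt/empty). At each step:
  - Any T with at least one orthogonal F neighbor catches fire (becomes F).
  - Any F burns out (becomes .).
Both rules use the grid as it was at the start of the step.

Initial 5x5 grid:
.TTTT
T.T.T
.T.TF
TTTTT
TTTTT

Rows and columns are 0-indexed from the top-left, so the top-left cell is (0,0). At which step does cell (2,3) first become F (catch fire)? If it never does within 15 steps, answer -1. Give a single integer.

Step 1: cell (2,3)='F' (+3 fires, +1 burnt)
  -> target ignites at step 1
Step 2: cell (2,3)='.' (+3 fires, +3 burnt)
Step 3: cell (2,3)='.' (+3 fires, +3 burnt)
Step 4: cell (2,3)='.' (+3 fires, +3 burnt)
Step 5: cell (2,3)='.' (+5 fires, +3 burnt)
Step 6: cell (2,3)='.' (+1 fires, +5 burnt)
Step 7: cell (2,3)='.' (+0 fires, +1 burnt)
  fire out at step 7

1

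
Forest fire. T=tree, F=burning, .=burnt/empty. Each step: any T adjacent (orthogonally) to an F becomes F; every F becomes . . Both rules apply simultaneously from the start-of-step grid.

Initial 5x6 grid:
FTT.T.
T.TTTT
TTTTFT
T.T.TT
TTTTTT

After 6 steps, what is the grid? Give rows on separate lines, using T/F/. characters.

Step 1: 6 trees catch fire, 2 burn out
  .FT.T.
  F.TTFT
  TTTF.F
  T.T.FT
  TTTTTT
Step 2: 8 trees catch fire, 6 burn out
  ..F.F.
  ..TF.F
  FTF...
  T.T..F
  TTTTFT
Step 3: 6 trees catch fire, 8 burn out
  ......
  ..F...
  .F....
  F.F...
  TTTF.F
Step 4: 2 trees catch fire, 6 burn out
  ......
  ......
  ......
  ......
  FTF...
Step 5: 1 trees catch fire, 2 burn out
  ......
  ......
  ......
  ......
  .F....
Step 6: 0 trees catch fire, 1 burn out
  ......
  ......
  ......
  ......
  ......

......
......
......
......
......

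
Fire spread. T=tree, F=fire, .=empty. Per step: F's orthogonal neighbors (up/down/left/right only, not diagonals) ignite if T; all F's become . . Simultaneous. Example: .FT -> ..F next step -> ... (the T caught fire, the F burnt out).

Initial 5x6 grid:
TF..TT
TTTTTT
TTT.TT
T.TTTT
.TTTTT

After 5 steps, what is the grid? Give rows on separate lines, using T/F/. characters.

Step 1: 2 trees catch fire, 1 burn out
  F...TT
  TFTTTT
  TTT.TT
  T.TTTT
  .TTTTT
Step 2: 3 trees catch fire, 2 burn out
  ....TT
  F.FTTT
  TFT.TT
  T.TTTT
  .TTTTT
Step 3: 3 trees catch fire, 3 burn out
  ....TT
  ...FTT
  F.F.TT
  T.TTTT
  .TTTTT
Step 4: 3 trees catch fire, 3 burn out
  ....TT
  ....FT
  ....TT
  F.FTTT
  .TTTTT
Step 5: 5 trees catch fire, 3 burn out
  ....FT
  .....F
  ....FT
  ...FTT
  .TFTTT

....FT
.....F
....FT
...FTT
.TFTTT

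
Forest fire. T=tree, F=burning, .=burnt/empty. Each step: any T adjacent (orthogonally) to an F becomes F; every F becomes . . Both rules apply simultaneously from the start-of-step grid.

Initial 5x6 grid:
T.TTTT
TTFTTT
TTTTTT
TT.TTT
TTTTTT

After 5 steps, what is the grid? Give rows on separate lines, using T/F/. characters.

Step 1: 4 trees catch fire, 1 burn out
  T.FTTT
  TF.FTT
  TTFTTT
  TT.TTT
  TTTTTT
Step 2: 5 trees catch fire, 4 burn out
  T..FTT
  F...FT
  TF.FTT
  TT.TTT
  TTTTTT
Step 3: 7 trees catch fire, 5 burn out
  F...FT
  .....F
  F...FT
  TF.FTT
  TTTTTT
Step 4: 6 trees catch fire, 7 burn out
  .....F
  ......
  .....F
  F...FT
  TFTFTT
Step 5: 4 trees catch fire, 6 burn out
  ......
  ......
  ......
  .....F
  F.F.FT

......
......
......
.....F
F.F.FT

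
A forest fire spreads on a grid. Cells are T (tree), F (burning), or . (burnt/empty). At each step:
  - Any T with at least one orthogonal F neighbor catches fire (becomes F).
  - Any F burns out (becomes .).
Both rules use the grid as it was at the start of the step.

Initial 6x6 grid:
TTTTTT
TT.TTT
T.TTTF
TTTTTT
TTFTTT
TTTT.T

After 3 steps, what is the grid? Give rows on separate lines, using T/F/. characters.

Step 1: 7 trees catch fire, 2 burn out
  TTTTTT
  TT.TTF
  T.TTF.
  TTFTTF
  TF.FTT
  TTFT.T
Step 2: 12 trees catch fire, 7 burn out
  TTTTTF
  TT.TF.
  T.FF..
  TF.FF.
  F...FF
  TF.F.T
Step 3: 5 trees catch fire, 12 burn out
  TTTTF.
  TT.F..
  T.....
  F.....
  ......
  F....F

TTTTF.
TT.F..
T.....
F.....
......
F....F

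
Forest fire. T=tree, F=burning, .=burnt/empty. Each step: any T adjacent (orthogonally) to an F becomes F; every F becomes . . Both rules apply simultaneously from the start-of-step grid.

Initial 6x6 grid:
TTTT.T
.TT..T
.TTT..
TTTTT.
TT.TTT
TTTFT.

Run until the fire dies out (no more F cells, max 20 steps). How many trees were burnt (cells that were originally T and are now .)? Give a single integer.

Answer: 23

Derivation:
Step 1: +3 fires, +1 burnt (F count now 3)
Step 2: +3 fires, +3 burnt (F count now 3)
Step 3: +6 fires, +3 burnt (F count now 6)
Step 4: +3 fires, +6 burnt (F count now 3)
Step 5: +3 fires, +3 burnt (F count now 3)
Step 6: +2 fires, +3 burnt (F count now 2)
Step 7: +2 fires, +2 burnt (F count now 2)
Step 8: +1 fires, +2 burnt (F count now 1)
Step 9: +0 fires, +1 burnt (F count now 0)
Fire out after step 9
Initially T: 25, now '.': 34
Total burnt (originally-T cells now '.'): 23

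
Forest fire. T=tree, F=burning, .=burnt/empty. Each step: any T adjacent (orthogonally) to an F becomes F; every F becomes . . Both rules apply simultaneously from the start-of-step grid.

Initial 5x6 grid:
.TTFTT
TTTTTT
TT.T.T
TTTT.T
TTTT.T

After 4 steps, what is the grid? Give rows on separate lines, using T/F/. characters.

Step 1: 3 trees catch fire, 1 burn out
  .TF.FT
  TTTFTT
  TT.T.T
  TTTT.T
  TTTT.T
Step 2: 5 trees catch fire, 3 burn out
  .F...F
  TTF.FT
  TT.F.T
  TTTT.T
  TTTT.T
Step 3: 3 trees catch fire, 5 burn out
  ......
  TF...F
  TT...T
  TTTF.T
  TTTT.T
Step 4: 5 trees catch fire, 3 burn out
  ......
  F.....
  TF...F
  TTF..T
  TTTF.T

......
F.....
TF...F
TTF..T
TTTF.T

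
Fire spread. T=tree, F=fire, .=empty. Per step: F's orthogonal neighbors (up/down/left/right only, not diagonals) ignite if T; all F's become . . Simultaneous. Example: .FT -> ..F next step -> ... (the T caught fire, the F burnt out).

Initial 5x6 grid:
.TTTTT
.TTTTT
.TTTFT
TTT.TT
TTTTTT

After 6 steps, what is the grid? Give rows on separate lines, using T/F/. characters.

Step 1: 4 trees catch fire, 1 burn out
  .TTTTT
  .TTTFT
  .TTF.F
  TTT.FT
  TTTTTT
Step 2: 6 trees catch fire, 4 burn out
  .TTTFT
  .TTF.F
  .TF...
  TTT..F
  TTTTFT
Step 3: 7 trees catch fire, 6 burn out
  .TTF.F
  .TF...
  .F....
  TTF...
  TTTF.F
Step 4: 4 trees catch fire, 7 burn out
  .TF...
  .F....
  ......
  TF....
  TTF...
Step 5: 3 trees catch fire, 4 burn out
  .F....
  ......
  ......
  F.....
  TF....
Step 6: 1 trees catch fire, 3 burn out
  ......
  ......
  ......
  ......
  F.....

......
......
......
......
F.....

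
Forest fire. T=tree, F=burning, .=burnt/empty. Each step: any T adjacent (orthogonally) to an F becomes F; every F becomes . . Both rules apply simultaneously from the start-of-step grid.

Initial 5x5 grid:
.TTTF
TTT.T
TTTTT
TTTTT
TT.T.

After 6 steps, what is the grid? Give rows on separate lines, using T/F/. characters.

Step 1: 2 trees catch fire, 1 burn out
  .TTF.
  TTT.F
  TTTTT
  TTTTT
  TT.T.
Step 2: 2 trees catch fire, 2 burn out
  .TF..
  TTT..
  TTTTF
  TTTTT
  TT.T.
Step 3: 4 trees catch fire, 2 burn out
  .F...
  TTF..
  TTTF.
  TTTTF
  TT.T.
Step 4: 3 trees catch fire, 4 burn out
  .....
  TF...
  TTF..
  TTTF.
  TT.T.
Step 5: 4 trees catch fire, 3 burn out
  .....
  F....
  TF...
  TTF..
  TT.F.
Step 6: 2 trees catch fire, 4 burn out
  .....
  .....
  F....
  TF...
  TT...

.....
.....
F....
TF...
TT...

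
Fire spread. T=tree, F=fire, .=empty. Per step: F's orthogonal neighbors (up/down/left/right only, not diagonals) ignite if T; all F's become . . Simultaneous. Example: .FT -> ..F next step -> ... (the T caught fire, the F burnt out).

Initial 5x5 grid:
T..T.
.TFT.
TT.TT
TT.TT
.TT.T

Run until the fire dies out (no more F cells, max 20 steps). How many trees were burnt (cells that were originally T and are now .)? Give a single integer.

Step 1: +2 fires, +1 burnt (F count now 2)
Step 2: +3 fires, +2 burnt (F count now 3)
Step 3: +4 fires, +3 burnt (F count now 4)
Step 4: +3 fires, +4 burnt (F count now 3)
Step 5: +2 fires, +3 burnt (F count now 2)
Step 6: +0 fires, +2 burnt (F count now 0)
Fire out after step 6
Initially T: 15, now '.': 24
Total burnt (originally-T cells now '.'): 14

Answer: 14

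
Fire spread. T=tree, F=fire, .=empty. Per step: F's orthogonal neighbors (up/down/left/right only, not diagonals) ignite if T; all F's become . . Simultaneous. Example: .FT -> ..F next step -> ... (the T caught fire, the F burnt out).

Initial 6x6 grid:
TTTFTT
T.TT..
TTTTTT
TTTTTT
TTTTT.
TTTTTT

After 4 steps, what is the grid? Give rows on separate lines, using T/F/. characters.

Step 1: 3 trees catch fire, 1 burn out
  TTF.FT
  T.TF..
  TTTTTT
  TTTTTT
  TTTTT.
  TTTTTT
Step 2: 4 trees catch fire, 3 burn out
  TF...F
  T.F...
  TTTFTT
  TTTTTT
  TTTTT.
  TTTTTT
Step 3: 4 trees catch fire, 4 burn out
  F.....
  T.....
  TTF.FT
  TTTFTT
  TTTTT.
  TTTTTT
Step 4: 6 trees catch fire, 4 burn out
  ......
  F.....
  TF...F
  TTF.FT
  TTTFT.
  TTTTTT

......
F.....
TF...F
TTF.FT
TTTFT.
TTTTTT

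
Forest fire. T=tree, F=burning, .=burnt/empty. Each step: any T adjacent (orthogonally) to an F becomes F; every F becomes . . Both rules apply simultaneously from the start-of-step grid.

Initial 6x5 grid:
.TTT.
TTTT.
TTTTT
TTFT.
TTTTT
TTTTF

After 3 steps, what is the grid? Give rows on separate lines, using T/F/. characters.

Step 1: 6 trees catch fire, 2 burn out
  .TTT.
  TTTT.
  TTFTT
  TF.F.
  TTFTF
  TTTF.
Step 2: 7 trees catch fire, 6 burn out
  .TTT.
  TTFT.
  TF.FT
  F....
  TF.F.
  TTF..
Step 3: 7 trees catch fire, 7 burn out
  .TFT.
  TF.F.
  F...F
  .....
  F....
  TF...

.TFT.
TF.F.
F...F
.....
F....
TF...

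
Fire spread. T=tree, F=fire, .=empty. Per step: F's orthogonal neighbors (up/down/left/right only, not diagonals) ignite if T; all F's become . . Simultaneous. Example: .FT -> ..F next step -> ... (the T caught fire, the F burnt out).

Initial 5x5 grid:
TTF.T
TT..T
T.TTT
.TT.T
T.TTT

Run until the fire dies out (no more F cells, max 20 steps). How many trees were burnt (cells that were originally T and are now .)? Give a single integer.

Answer: 5

Derivation:
Step 1: +1 fires, +1 burnt (F count now 1)
Step 2: +2 fires, +1 burnt (F count now 2)
Step 3: +1 fires, +2 burnt (F count now 1)
Step 4: +1 fires, +1 burnt (F count now 1)
Step 5: +0 fires, +1 burnt (F count now 0)
Fire out after step 5
Initially T: 17, now '.': 13
Total burnt (originally-T cells now '.'): 5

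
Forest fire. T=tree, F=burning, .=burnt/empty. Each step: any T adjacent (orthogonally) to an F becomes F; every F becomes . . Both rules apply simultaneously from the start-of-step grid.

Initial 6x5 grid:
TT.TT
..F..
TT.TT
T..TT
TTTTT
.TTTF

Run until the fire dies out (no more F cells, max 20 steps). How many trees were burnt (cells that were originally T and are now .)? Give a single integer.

Step 1: +2 fires, +2 burnt (F count now 2)
Step 2: +3 fires, +2 burnt (F count now 3)
Step 3: +4 fires, +3 burnt (F count now 4)
Step 4: +2 fires, +4 burnt (F count now 2)
Step 5: +1 fires, +2 burnt (F count now 1)
Step 6: +1 fires, +1 burnt (F count now 1)
Step 7: +1 fires, +1 burnt (F count now 1)
Step 8: +1 fires, +1 burnt (F count now 1)
Step 9: +0 fires, +1 burnt (F count now 0)
Fire out after step 9
Initially T: 19, now '.': 26
Total burnt (originally-T cells now '.'): 15

Answer: 15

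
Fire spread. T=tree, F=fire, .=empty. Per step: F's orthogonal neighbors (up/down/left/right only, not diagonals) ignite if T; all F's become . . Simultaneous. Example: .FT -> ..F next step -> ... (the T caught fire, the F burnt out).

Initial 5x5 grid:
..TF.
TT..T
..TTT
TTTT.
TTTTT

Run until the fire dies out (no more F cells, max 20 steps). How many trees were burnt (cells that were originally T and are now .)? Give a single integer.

Step 1: +1 fires, +1 burnt (F count now 1)
Step 2: +0 fires, +1 burnt (F count now 0)
Fire out after step 2
Initially T: 16, now '.': 10
Total burnt (originally-T cells now '.'): 1

Answer: 1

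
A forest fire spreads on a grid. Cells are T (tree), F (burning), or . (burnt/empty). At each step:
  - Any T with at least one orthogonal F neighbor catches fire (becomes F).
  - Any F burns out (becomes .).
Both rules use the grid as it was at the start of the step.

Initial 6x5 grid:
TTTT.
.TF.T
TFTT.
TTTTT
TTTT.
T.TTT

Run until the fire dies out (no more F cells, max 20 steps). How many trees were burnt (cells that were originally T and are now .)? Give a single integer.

Answer: 21

Derivation:
Step 1: +5 fires, +2 burnt (F count now 5)
Step 2: +6 fires, +5 burnt (F count now 6)
Step 3: +4 fires, +6 burnt (F count now 4)
Step 4: +4 fires, +4 burnt (F count now 4)
Step 5: +1 fires, +4 burnt (F count now 1)
Step 6: +1 fires, +1 burnt (F count now 1)
Step 7: +0 fires, +1 burnt (F count now 0)
Fire out after step 7
Initially T: 22, now '.': 29
Total burnt (originally-T cells now '.'): 21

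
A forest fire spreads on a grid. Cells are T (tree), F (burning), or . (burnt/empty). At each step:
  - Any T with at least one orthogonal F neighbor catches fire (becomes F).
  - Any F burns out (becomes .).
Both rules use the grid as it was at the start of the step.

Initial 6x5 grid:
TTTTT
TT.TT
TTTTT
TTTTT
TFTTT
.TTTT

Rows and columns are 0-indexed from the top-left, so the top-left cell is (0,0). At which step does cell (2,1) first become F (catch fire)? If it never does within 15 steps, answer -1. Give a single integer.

Step 1: cell (2,1)='T' (+4 fires, +1 burnt)
Step 2: cell (2,1)='F' (+5 fires, +4 burnt)
  -> target ignites at step 2
Step 3: cell (2,1)='.' (+6 fires, +5 burnt)
Step 4: cell (2,1)='.' (+5 fires, +6 burnt)
Step 5: cell (2,1)='.' (+4 fires, +5 burnt)
Step 6: cell (2,1)='.' (+2 fires, +4 burnt)
Step 7: cell (2,1)='.' (+1 fires, +2 burnt)
Step 8: cell (2,1)='.' (+0 fires, +1 burnt)
  fire out at step 8

2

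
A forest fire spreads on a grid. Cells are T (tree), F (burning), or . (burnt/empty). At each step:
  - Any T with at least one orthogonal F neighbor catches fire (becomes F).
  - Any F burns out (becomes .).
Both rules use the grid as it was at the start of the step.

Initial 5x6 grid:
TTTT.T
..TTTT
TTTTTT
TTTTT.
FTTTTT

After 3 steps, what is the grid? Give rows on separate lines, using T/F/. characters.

Step 1: 2 trees catch fire, 1 burn out
  TTTT.T
  ..TTTT
  TTTTTT
  FTTTT.
  .FTTTT
Step 2: 3 trees catch fire, 2 burn out
  TTTT.T
  ..TTTT
  FTTTTT
  .FTTT.
  ..FTTT
Step 3: 3 trees catch fire, 3 burn out
  TTTT.T
  ..TTTT
  .FTTTT
  ..FTT.
  ...FTT

TTTT.T
..TTTT
.FTTTT
..FTT.
...FTT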